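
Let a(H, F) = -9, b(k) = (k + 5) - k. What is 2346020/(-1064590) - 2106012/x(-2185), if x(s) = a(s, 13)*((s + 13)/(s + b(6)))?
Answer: 40729998723962/173421711 ≈ 2.3486e+5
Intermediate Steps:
b(k) = 5 (b(k) = (5 + k) - k = 5)
x(s) = -9*(13 + s)/(5 + s) (x(s) = -9*(s + 13)/(s + 5) = -9*(13 + s)/(5 + s))
2346020/(-1064590) - 2106012/x(-2185) = 2346020/(-1064590) - 2106012*(5 - 2185)/(9*(-13 - 1*(-2185))) = 2346020*(-1/1064590) - 2106012*(-2180/(9*(-13 + 2185))) = -234602/106459 - 2106012/(9*(-1/2180)*2172) = -234602/106459 - 2106012/(-4887/545) = -234602/106459 - 2106012*(-545/4887) = -234602/106459 + 382592180/1629 = 40729998723962/173421711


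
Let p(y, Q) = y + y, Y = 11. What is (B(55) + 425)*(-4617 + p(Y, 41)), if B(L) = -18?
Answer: -1870165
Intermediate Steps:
p(y, Q) = 2*y
(B(55) + 425)*(-4617 + p(Y, 41)) = (-18 + 425)*(-4617 + 2*11) = 407*(-4617 + 22) = 407*(-4595) = -1870165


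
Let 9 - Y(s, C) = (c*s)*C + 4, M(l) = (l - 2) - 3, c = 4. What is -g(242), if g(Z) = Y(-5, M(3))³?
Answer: 42875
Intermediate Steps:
M(l) = -5 + l (M(l) = (-2 + l) - 3 = -5 + l)
Y(s, C) = 5 - 4*C*s (Y(s, C) = 9 - ((4*s)*C + 4) = 9 - (4*C*s + 4) = 9 - (4 + 4*C*s) = 9 + (-4 - 4*C*s) = 5 - 4*C*s)
g(Z) = -42875 (g(Z) = (5 - 4*(-5 + 3)*(-5))³ = (5 - 4*(-2)*(-5))³ = (5 - 40)³ = (-35)³ = -42875)
-g(242) = -1*(-42875) = 42875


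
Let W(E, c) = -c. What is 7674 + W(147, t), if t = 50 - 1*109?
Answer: 7733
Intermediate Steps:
t = -59 (t = 50 - 109 = -59)
7674 + W(147, t) = 7674 - 1*(-59) = 7674 + 59 = 7733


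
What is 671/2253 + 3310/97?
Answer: 7522517/218541 ≈ 34.422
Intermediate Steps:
671/2253 + 3310/97 = 7522517/218541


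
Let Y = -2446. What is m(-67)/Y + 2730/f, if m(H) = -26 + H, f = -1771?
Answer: -930411/618838 ≈ -1.5035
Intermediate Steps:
m(-67)/Y + 2730/f = (-26 - 67)/(-2446) + 2730/(-1771) = -93*(-1/2446) + 2730*(-1/1771) = 93/2446 - 390/253 = -930411/618838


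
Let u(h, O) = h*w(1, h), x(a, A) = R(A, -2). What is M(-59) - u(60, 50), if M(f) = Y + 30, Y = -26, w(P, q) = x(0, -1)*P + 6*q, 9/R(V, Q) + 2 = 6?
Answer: -21731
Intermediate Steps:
R(V, Q) = 9/4 (R(V, Q) = 9/(-2 + 6) = 9/4)
x(a, A) = 9/4
w(P, q) = 6*q + 9*P/4 (w(P, q) = 9*P/4 + 6*q = 6*q + 9*P/4)
u(h, O) = h*(9/4 + 6*h) (u(h, O) = h*(6*h + (9/4)*1) = h*(6*h + 9/4) = h*(9/4 + 6*h))
M(f) = 4 (M(f) = -26 + 30 = 4)
M(-59) - u(60, 50) = 4 - 3*60*(3 + 8*60)/4 = 4 - 3*60*(3 + 480)/4 = 4 - 3*60*483/4 = 4 - 1*21735 = 4 - 21735 = -21731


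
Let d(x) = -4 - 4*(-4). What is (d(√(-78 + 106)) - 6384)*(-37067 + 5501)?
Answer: 201138552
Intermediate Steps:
d(x) = 12 (d(x) = -4 + 16 = 12)
(d(√(-78 + 106)) - 6384)*(-37067 + 5501) = (12 - 6384)*(-37067 + 5501) = -6372*(-31566) = 201138552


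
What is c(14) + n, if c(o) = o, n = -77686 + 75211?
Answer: -2461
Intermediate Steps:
n = -2475
c(14) + n = 14 - 2475 = -2461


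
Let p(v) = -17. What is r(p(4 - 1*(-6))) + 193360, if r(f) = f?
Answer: 193343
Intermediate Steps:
r(p(4 - 1*(-6))) + 193360 = -17 + 193360 = 193343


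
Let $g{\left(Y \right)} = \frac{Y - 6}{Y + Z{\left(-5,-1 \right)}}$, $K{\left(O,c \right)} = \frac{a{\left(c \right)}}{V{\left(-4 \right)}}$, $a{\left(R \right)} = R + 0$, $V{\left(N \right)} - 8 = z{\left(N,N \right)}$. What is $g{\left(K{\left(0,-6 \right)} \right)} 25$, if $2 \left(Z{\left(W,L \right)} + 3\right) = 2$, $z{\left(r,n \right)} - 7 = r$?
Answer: $\frac{450}{7} \approx 64.286$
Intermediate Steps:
$z{\left(r,n \right)} = 7 + r$
$Z{\left(W,L \right)} = -2$ ($Z{\left(W,L \right)} = -3 + \frac{1}{2} \cdot 2 = -3 + 1 = -2$)
$V{\left(N \right)} = 15 + N$ ($V{\left(N \right)} = 8 + \left(7 + N\right) = 15 + N$)
$a{\left(R \right)} = R$
$K{\left(O,c \right)} = \frac{c}{11}$ ($K{\left(O,c \right)} = \frac{c}{15 - 4} = \frac{c}{11}$)
$g{\left(Y \right)} = \frac{-6 + Y}{-2 + Y}$ ($g{\left(Y \right)} = \frac{Y - 6}{Y - 2} = \frac{-6 + Y}{-2 + Y}$)
$g{\left(K{\left(0,-6 \right)} \right)} 25 = \frac{-6 + \frac{1}{11} \left(-6\right)}{-2 + \frac{1}{11} \left(-6\right)} 25 = \frac{-6 - \frac{6}{11}}{-2 - \frac{6}{11}} \cdot 25 = \frac{1}{- \frac{28}{11}} \left(- \frac{72}{11}\right) 25 = \left(- \frac{11}{28}\right) \left(- \frac{72}{11}\right) 25 = \frac{18}{7} \cdot 25 = \frac{450}{7}$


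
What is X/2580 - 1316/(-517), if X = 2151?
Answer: 31967/9460 ≈ 3.3792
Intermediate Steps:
X/2580 - 1316/(-517) = 2151/2580 - 1316/(-517) = 2151*(1/2580) - 1316*(-1/517) = 717/860 + 28/11 = 31967/9460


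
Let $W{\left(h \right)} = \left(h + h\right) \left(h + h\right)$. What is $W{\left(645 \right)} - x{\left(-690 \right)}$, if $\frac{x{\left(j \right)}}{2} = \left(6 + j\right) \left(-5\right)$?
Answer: $1657260$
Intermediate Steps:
$W{\left(h \right)} = 4 h^{2}$ ($W{\left(h \right)} = 2 h 2 h = 4 h^{2}$)
$x{\left(j \right)} = -60 - 10 j$ ($x{\left(j \right)} = 2 \left(6 + j\right) \left(-5\right) = 2 \left(-30 - 5 j\right) = -60 - 10 j$)
$W{\left(645 \right)} - x{\left(-690 \right)} = 4 \cdot 645^{2} - \left(-60 - -6900\right) = 4 \cdot 416025 - \left(-60 + 6900\right) = 1664100 - 6840 = 1657260$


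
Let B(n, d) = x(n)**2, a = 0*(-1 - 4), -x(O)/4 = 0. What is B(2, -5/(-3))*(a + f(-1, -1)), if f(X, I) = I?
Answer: 0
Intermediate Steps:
x(O) = 0 (x(O) = -4*0 = 0)
a = 0 (a = 0*(-5) = 0)
B(n, d) = 0 (B(n, d) = 0**2 = 0)
B(2, -5/(-3))*(a + f(-1, -1)) = 0*(0 - 1) = 0*(-1) = 0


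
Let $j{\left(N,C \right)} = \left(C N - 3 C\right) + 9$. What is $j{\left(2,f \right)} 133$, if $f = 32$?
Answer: $-3059$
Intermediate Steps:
$j{\left(N,C \right)} = 9 - 3 C + C N$ ($j{\left(N,C \right)} = \left(- 3 C + C N\right) + 9 = 9 - 3 C + C N$)
$j{\left(2,f \right)} 133 = \left(9 - 96 + 32 \cdot 2\right) 133 = \left(9 - 96 + 64\right) 133 = \left(-23\right) 133 = -3059$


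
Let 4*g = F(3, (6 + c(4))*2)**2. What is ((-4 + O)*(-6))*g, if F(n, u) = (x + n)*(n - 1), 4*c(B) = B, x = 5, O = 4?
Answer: 0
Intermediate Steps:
c(B) = B/4
F(n, u) = (-1 + n)*(5 + n) (F(n, u) = (5 + n)*(n - 1) = (5 + n)*(-1 + n) = (-1 + n)*(5 + n))
g = 64 (g = (-5 + 3**2 + 4*3)**2/4 = (-5 + 9 + 12)**2/4 = (1/4)*16**2 = (1/4)*256 = 64)
((-4 + O)*(-6))*g = ((-4 + 4)*(-6))*64 = (0*(-6))*64 = 0*64 = 0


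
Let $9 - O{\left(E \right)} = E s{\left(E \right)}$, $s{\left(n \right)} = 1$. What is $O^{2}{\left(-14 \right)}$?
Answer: $529$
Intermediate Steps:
$O{\left(E \right)} = 9 - E$ ($O{\left(E \right)} = 9 - E 1 = 9 - E$)
$O^{2}{\left(-14 \right)} = \left(9 - -14\right)^{2} = \left(9 + 14\right)^{2} = 23^{2} = 529$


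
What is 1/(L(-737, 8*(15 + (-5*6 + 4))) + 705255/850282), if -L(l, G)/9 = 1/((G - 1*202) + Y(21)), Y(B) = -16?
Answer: 7227397/6207238 ≈ 1.1644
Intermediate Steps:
L(l, G) = -9/(-218 + G) (L(l, G) = -9/((G - 1*202) - 16) = -9/((G - 202) - 16) = -9/((-202 + G) - 16) = -9/(-218 + G))
1/(L(-737, 8*(15 + (-5*6 + 4))) + 705255/850282) = 1/(-9/(-218 + 8*(15 + (-5*6 + 4))) + 705255/850282) = 1/(-9/(-218 + 8*(15 + (-30 + 4))) + 705255*(1/850282)) = 1/(-9/(-218 + 8*(15 - 26)) + 705255/850282) = 1/(-9/(-218 + 8*(-11)) + 705255/850282) = 1/(-9/(-218 - 88) + 705255/850282) = 1/(-9/(-306) + 705255/850282) = 1/(-9*(-1/306) + 705255/850282) = 1/(1/34 + 705255/850282) = 1/(6207238/7227397) = 7227397/6207238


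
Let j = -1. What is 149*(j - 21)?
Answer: -3278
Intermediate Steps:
149*(j - 21) = 149*(-1 - 21) = 149*(-22) = -3278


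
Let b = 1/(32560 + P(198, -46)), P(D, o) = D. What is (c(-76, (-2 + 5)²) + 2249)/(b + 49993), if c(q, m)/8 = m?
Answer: 76031318/1637670695 ≈ 0.046426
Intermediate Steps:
c(q, m) = 8*m
b = 1/32758 (b = 1/(32560 + 198) = 1/32758 ≈ 3.0527e-5)
(c(-76, (-2 + 5)²) + 2249)/(b + 49993) = (8*(-2 + 5)² + 2249)/(1/32758 + 49993) = (8*3² + 2249)/(1637670695/32758) = (8*9 + 2249)*(32758/1637670695) = (72 + 2249)*(32758/1637670695) = 2321*(32758/1637670695) = 76031318/1637670695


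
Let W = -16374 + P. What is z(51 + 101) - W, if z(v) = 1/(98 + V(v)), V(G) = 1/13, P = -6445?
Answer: 29094238/1275 ≈ 22819.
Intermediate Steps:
W = -22819 (W = -16374 - 6445 = -22819)
V(G) = 1/13
z(v) = 13/1275 (z(v) = 1/(98 + 1/13) = 1/(1275/13) = 13/1275)
z(51 + 101) - W = 13/1275 - 1*(-22819) = 13/1275 + 22819 = 29094238/1275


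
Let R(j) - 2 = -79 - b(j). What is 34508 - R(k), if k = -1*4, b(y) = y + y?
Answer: 34577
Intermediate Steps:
b(y) = 2*y
k = -4
R(j) = -77 - 2*j (R(j) = 2 + (-79 - 2*j) = -77 - 2*j)
34508 - R(k) = 34508 - (-77 - 2*(-4)) = 34508 - (-77 + 8) = 34508 - 1*(-69) = 34508 + 69 = 34577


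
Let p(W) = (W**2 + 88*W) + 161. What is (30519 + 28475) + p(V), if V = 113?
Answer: 81868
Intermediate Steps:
p(W) = 161 + W**2 + 88*W
(30519 + 28475) + p(V) = (30519 + 28475) + (161 + 113**2 + 88*113) = 58994 + (161 + 12769 + 9944) = 58994 + 22874 = 81868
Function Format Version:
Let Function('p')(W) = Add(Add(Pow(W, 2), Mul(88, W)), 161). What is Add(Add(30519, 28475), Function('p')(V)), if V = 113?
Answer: 81868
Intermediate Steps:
Function('p')(W) = Add(161, Pow(W, 2), Mul(88, W))
Add(Add(30519, 28475), Function('p')(V)) = Add(Add(30519, 28475), Add(161, Pow(113, 2), Mul(88, 113))) = Add(58994, Add(161, 12769, 9944)) = Add(58994, 22874) = 81868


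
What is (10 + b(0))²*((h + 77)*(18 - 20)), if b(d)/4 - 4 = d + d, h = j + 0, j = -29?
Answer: -64896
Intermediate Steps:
h = -29 (h = -29 + 0 = -29)
b(d) = 16 + 8*d (b(d) = 16 + 4*(d + d) = 16 + 4*(2*d) = 16 + 8*d)
(10 + b(0))²*((h + 77)*(18 - 20)) = (10 + (16 + 8*0))²*((-29 + 77)*(18 - 20)) = (10 + (16 + 0))²*(48*(-2)) = (10 + 16)²*(-96) = 26²*(-96) = 676*(-96) = -64896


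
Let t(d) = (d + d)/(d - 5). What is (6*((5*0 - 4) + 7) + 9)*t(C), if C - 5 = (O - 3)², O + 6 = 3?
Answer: 123/2 ≈ 61.500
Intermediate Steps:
O = -3 (O = -6 + 3 = -3)
C = 41 (C = 5 + (-3 - 3)² = 5 + (-6)² = 5 + 36 = 41)
t(d) = 2*d/(-5 + d) (t(d) = (2*d)/(-5 + d) = 2*d/(-5 + d))
(6*((5*0 - 4) + 7) + 9)*t(C) = (6*((5*0 - 4) + 7) + 9)*(2*41/(-5 + 41)) = (6*((0 - 4) + 7) + 9)*(2*41/36) = (6*(-4 + 7) + 9)*(2*41*(1/36)) = (6*3 + 9)*(41/18) = (18 + 9)*(41/18) = 27*(41/18) = 123/2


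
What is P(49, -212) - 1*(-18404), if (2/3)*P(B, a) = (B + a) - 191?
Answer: 17873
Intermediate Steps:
P(B, a) = -573/2 + 3*B/2 + 3*a/2 (P(B, a) = 3*((B + a) - 191)/2 = 3*(-191 + B + a)/2 = -573/2 + 3*B/2 + 3*a/2)
P(49, -212) - 1*(-18404) = (-573/2 + (3/2)*49 + (3/2)*(-212)) - 1*(-18404) = (-573/2 + 147/2 - 318) + 18404 = -531 + 18404 = 17873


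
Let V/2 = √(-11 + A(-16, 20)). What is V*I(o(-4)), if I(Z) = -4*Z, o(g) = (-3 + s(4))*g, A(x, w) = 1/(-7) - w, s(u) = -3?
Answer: -192*I*√1526/7 ≈ -1071.5*I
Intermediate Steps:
A(x, w) = -⅐ - w
o(g) = -6*g (o(g) = (-3 - 3)*g = -6*g)
V = 2*I*√1526/7 (V = 2*√(-11 + (-⅐ - 1*20)) = 2*√(-11 + (-⅐ - 20)) = 2*√(-11 - 141/7) = 2*√(-218/7) = 2*(I*√1526/7) = 2*I*√1526/7 ≈ 11.161*I)
V*I(o(-4)) = (2*I*√1526/7)*(-(-24)*(-4)) = (2*I*√1526/7)*(-4*24) = (2*I*√1526/7)*(-96) = -192*I*√1526/7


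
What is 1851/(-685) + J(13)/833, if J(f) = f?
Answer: -1532978/570605 ≈ -2.6866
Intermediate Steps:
1851/(-685) + J(13)/833 = 1851/(-685) + 13/833 = 1851*(-1/685) + 13*(1/833) = -1851/685 + 13/833 = -1532978/570605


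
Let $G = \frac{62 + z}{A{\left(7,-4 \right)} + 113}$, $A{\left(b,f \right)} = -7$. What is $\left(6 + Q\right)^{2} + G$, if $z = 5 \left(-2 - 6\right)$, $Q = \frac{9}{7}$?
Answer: $\frac{138392}{2597} \approx 53.289$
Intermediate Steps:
$Q = \frac{9}{7}$ ($Q = 9 \cdot \frac{1}{7} = \frac{9}{7} \approx 1.2857$)
$z = -40$ ($z = 5 \left(-8\right) = -40$)
$G = \frac{11}{53}$ ($G = \frac{62 - 40}{-7 + 113} = \frac{22}{106} = 22 \cdot \frac{1}{106} = \frac{11}{53} \approx 0.20755$)
$\left(6 + Q\right)^{2} + G = \left(6 + \frac{9}{7}\right)^{2} + \frac{11}{53} = \left(\frac{51}{7}\right)^{2} + \frac{11}{53} = \frac{2601}{49} + \frac{11}{53} = \frac{138392}{2597}$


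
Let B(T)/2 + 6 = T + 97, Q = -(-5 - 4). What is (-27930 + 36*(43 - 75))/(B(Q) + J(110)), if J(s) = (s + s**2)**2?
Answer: -14541/74542150 ≈ -0.00019507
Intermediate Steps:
Q = 9 (Q = -1*(-9) = 9)
B(T) = 182 + 2*T (B(T) = -12 + 2*(T + 97) = -12 + 2*(97 + T) = -12 + (194 + 2*T) = 182 + 2*T)
(-27930 + 36*(43 - 75))/(B(Q) + J(110)) = (-27930 + 36*(43 - 75))/((182 + 2*9) + 110**2*(1 + 110)**2) = (-27930 + 36*(-32))/((182 + 18) + 12100*111**2) = (-27930 - 1152)/(200 + 12100*12321) = -29082/(200 + 149084100) = -29082/149084300 = -29082*1/149084300 = -14541/74542150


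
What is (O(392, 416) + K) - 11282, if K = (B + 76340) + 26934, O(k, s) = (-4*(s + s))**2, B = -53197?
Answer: 11114379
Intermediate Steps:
O(k, s) = 64*s**2 (O(k, s) = (-8*s)**2 = 64*s**2)
K = 50077 (K = (-53197 + 76340) + 26934 = 23143 + 26934 = 50077)
(O(392, 416) + K) - 11282 = (64*416**2 + 50077) - 11282 = (64*173056 + 50077) - 11282 = (11075584 + 50077) - 11282 = 11125661 - 11282 = 11114379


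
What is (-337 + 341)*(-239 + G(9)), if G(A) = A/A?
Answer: -952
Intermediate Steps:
G(A) = 1
(-337 + 341)*(-239 + G(9)) = (-337 + 341)*(-239 + 1) = 4*(-238) = -952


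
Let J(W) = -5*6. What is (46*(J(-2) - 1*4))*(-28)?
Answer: 43792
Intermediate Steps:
J(W) = -30
(46*(J(-2) - 1*4))*(-28) = (46*(-30 - 1*4))*(-28) = (46*(-30 - 4))*(-28) = (46*(-34))*(-28) = -1564*(-28) = 43792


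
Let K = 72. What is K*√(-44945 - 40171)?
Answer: 144*I*√21279 ≈ 21006.0*I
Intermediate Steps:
K*√(-44945 - 40171) = 72*√(-44945 - 40171) = 72*√(-85116) = 72*(2*I*√21279) = 144*I*√21279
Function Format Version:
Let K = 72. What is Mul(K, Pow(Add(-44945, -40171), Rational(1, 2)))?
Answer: Mul(144, I, Pow(21279, Rational(1, 2))) ≈ Mul(21006., I)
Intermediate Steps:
Mul(K, Pow(Add(-44945, -40171), Rational(1, 2))) = Mul(72, Pow(Add(-44945, -40171), Rational(1, 2))) = Mul(72, Pow(-85116, Rational(1, 2))) = Mul(72, Mul(2, I, Pow(21279, Rational(1, 2)))) = Mul(144, I, Pow(21279, Rational(1, 2)))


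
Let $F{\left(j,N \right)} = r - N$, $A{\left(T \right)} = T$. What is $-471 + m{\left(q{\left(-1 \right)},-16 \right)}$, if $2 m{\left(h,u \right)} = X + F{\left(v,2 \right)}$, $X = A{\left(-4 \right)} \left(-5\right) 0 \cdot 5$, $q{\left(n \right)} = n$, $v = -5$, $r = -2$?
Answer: $-473$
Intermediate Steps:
$F{\left(j,N \right)} = -2 - N$
$X = 0$ ($X = - 4 \left(-5\right) 0 \cdot 5 = - 4 \cdot 0 \cdot 5 = \left(-4\right) 0 = 0$)
$m{\left(h,u \right)} = -2$ ($m{\left(h,u \right)} = \frac{0 - 4}{2} = \frac{1}{2} \left(-4\right) = -2$)
$-471 + m{\left(q{\left(-1 \right)},-16 \right)} = -471 - 2 = -473$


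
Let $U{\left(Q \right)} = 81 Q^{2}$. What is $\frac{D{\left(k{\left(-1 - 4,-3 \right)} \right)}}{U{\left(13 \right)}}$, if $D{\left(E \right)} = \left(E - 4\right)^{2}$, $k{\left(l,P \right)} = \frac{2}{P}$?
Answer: $\frac{196}{123201} \approx 0.0015909$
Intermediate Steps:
$D{\left(E \right)} = \left(-4 + E\right)^{2}$
$\frac{D{\left(k{\left(-1 - 4,-3 \right)} \right)}}{U{\left(13 \right)}} = \frac{\left(-4 + \frac{2}{-3}\right)^{2}}{81 \cdot 13^{2}} = \frac{\left(-4 + 2 \left(- \frac{1}{3}\right)\right)^{2}}{81 \cdot 169} = \frac{\left(-4 - \frac{2}{3}\right)^{2}}{13689} = \left(- \frac{14}{3}\right)^{2} \cdot \frac{1}{13689} = \frac{196}{9} \cdot \frac{1}{13689} = \frac{196}{123201}$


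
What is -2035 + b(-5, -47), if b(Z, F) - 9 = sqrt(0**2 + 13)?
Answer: -2026 + sqrt(13) ≈ -2022.4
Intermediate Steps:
b(Z, F) = 9 + sqrt(13) (b(Z, F) = 9 + sqrt(0**2 + 13) = 9 + sqrt(0 + 13) = 9 + sqrt(13))
-2035 + b(-5, -47) = -2035 + (9 + sqrt(13)) = -2026 + sqrt(13)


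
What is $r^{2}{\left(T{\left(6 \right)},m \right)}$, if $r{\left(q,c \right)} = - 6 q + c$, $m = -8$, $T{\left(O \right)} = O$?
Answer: $1936$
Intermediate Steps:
$r{\left(q,c \right)} = c - 6 q$
$r^{2}{\left(T{\left(6 \right)},m \right)} = \left(-8 - 36\right)^{2} = \left(-44\right)^{2} = 1936$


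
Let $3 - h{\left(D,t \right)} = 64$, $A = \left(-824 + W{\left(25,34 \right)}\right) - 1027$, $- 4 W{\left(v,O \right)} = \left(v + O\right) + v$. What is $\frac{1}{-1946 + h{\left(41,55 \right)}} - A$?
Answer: $\frac{3757103}{2007} \approx 1872.0$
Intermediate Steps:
$W{\left(v,O \right)} = - \frac{v}{2} - \frac{O}{4}$ ($W{\left(v,O \right)} = - \frac{\left(v + O\right) + v}{4} = - \frac{\left(O + v\right) + v}{4} = - \frac{O + 2 v}{4} = - \frac{v}{2} - \frac{O}{4}$)
$A = -1872$ ($A = \left(-824 - 21\right) - 1027 = -845 - 1027 = -1872$)
$h{\left(D,t \right)} = -61$ ($h{\left(D,t \right)} = 3 - 64 = -61$)
$\frac{1}{-1946 + h{\left(41,55 \right)}} - A = \frac{1}{-1946 - 61} - -1872 = \frac{1}{-2007} + 1872 = - \frac{1}{2007} + 1872 = \frac{3757103}{2007}$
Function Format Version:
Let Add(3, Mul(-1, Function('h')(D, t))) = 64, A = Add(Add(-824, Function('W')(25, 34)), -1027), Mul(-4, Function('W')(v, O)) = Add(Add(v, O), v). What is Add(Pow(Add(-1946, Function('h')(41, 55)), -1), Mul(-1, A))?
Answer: Rational(3757103, 2007) ≈ 1872.0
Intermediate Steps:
Function('W')(v, O) = Add(Mul(Rational(-1, 2), v), Mul(Rational(-1, 4), O)) (Function('W')(v, O) = Mul(Rational(-1, 4), Add(Add(v, O), v)) = Mul(Rational(-1, 4), Add(Add(O, v), v)) = Mul(Rational(-1, 4), Add(O, Mul(2, v))) = Add(Mul(Rational(-1, 2), v), Mul(Rational(-1, 4), O)))
A = -1872 (A = Add(Add(-824, Add(Mul(Rational(-1, 2), 25), Mul(Rational(-1, 4), 34))), -1027) = Add(Add(-824, Add(Rational(-25, 2), Rational(-17, 2))), -1027) = Add(Add(-824, -21), -1027) = Add(-845, -1027) = -1872)
Function('h')(D, t) = -61 (Function('h')(D, t) = Add(3, Mul(-1, 64)) = Add(3, -64) = -61)
Add(Pow(Add(-1946, Function('h')(41, 55)), -1), Mul(-1, A)) = Add(Pow(Add(-1946, -61), -1), Mul(-1, -1872)) = Add(Pow(-2007, -1), 1872) = Add(Rational(-1, 2007), 1872) = Rational(3757103, 2007)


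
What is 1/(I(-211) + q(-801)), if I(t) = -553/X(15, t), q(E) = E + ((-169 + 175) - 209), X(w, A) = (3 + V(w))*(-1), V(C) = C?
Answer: -18/17519 ≈ -0.0010275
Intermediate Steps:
X(w, A) = -3 - w (X(w, A) = (3 + w)*(-1) = -3 - w)
q(E) = -203 + E (q(E) = E + (6 - 209) = E - 203 = -203 + E)
I(t) = 553/18 (I(t) = -553/(-3 - 1*15) = -553/(-3 - 15) = -553/(-18) = -553*(-1/18) = 553/18)
1/(I(-211) + q(-801)) = 1/(553/18 + (-203 - 801)) = 1/(553/18 - 1004) = 1/(-17519/18) = -18/17519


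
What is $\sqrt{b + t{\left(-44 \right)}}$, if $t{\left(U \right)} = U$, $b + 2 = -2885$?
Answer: $i \sqrt{2931} \approx 54.139 i$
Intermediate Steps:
$b = -2887$ ($b = -2 - 2885 = -2887$)
$\sqrt{b + t{\left(-44 \right)}} = \sqrt{-2887 - 44} = \sqrt{-2931} = i \sqrt{2931}$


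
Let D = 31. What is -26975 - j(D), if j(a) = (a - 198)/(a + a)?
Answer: -1672283/62 ≈ -26972.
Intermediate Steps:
j(a) = (-198 + a)/(2*a) (j(a) = (-198 + a)/((2*a)) = (-198 + a)*(1/(2*a)) = (-198 + a)/(2*a))
-26975 - j(D) = -26975 - (-198 + 31)/(2*31) = -26975 - (-167)/(2*31) = -26975 - 1*(-167/62) = -26975 + 167/62 = -1672283/62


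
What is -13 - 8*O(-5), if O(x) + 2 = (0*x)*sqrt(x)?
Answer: 3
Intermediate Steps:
O(x) = -2 (O(x) = -2 + (0*x)*sqrt(x) = -2 + 0*sqrt(x) = -2 + 0 = -2)
-13 - 8*O(-5) = -13 - 8*(-2) = -13 + 16 = 3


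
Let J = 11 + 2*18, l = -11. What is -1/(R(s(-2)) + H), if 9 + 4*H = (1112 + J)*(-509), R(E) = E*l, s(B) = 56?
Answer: 1/148101 ≈ 6.7521e-6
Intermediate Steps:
R(E) = -11*E (R(E) = E*(-11) = -11*E)
J = 47 (J = 11 + 36 = 47)
H = -147485 (H = -9/4 + ((1112 + 47)*(-509))/4 = -9/4 + (1159*(-509))/4 = -9/4 + (¼)*(-589931) = -9/4 - 589931/4 = -147485)
-1/(R(s(-2)) + H) = -1/(-11*56 - 147485) = -1/(-616 - 147485) = -1/(-148101) = -1*(-1/148101) = 1/148101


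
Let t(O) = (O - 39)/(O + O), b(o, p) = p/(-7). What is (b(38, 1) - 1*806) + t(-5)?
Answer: -28061/35 ≈ -801.74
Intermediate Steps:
b(o, p) = -p/7 (b(o, p) = p*(-⅐) = -p/7)
t(O) = (-39 + O)/(2*O) (t(O) = (-39 + O)/((2*O)) = (-39 + O)*(1/(2*O)) = (-39 + O)/(2*O))
(b(38, 1) - 1*806) + t(-5) = (-⅐*1 - 1*806) + (½)*(-39 - 5)/(-5) = (-⅐ - 806) + (½)*(-⅕)*(-44) = -5643/7 + 22/5 = -28061/35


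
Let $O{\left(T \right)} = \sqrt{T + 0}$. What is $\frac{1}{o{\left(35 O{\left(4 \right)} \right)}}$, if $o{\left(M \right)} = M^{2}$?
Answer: $\frac{1}{4900} \approx 0.00020408$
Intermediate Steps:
$O{\left(T \right)} = \sqrt{T}$
$\frac{1}{o{\left(35 O{\left(4 \right)} \right)}} = \frac{1}{\left(35 \sqrt{4}\right)^{2}} = \frac{1}{\left(35 \cdot 2\right)^{2}} = \frac{1}{70^{2}} = \frac{1}{4900}$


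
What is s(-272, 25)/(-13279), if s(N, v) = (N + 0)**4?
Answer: -5473632256/13279 ≈ -4.1220e+5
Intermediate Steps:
s(N, v) = N**4
s(-272, 25)/(-13279) = (-272)**4/(-13279) = 5473632256*(-1/13279) = -5473632256/13279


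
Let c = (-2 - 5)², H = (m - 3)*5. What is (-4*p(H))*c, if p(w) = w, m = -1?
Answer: 3920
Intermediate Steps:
H = -20 (H = (-1 - 3)*5 = -4*5 = -20)
c = 49 (c = (-7)² = 49)
(-4*p(H))*c = -4*(-20)*49 = 80*49 = 3920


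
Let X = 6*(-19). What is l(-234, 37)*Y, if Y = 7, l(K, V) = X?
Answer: -798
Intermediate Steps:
X = -114
l(K, V) = -114
l(-234, 37)*Y = -114*7 = -798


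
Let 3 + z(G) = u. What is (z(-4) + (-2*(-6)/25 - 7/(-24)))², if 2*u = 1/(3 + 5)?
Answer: 6754801/1440000 ≈ 4.6908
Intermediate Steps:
u = 1/16 (u = 1/(2*(3 + 5)) = (½)/8 = (½)*(⅛) = 1/16 ≈ 0.062500)
z(G) = -47/16 (z(G) = -3 + 1/16 = -47/16)
(z(-4) + (-2*(-6)/25 - 7/(-24)))² = (-47/16 + (-2*(-6)/25 - 7/(-24)))² = (-47/16 + (12*(1/25) - 7*(-1/24)))² = (-47/16 + (12/25 + 7/24))² = (-47/16 + 463/600)² = (-2599/1200)² = 6754801/1440000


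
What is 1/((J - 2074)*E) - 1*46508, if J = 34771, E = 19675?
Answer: -29919223095299/643313475 ≈ -46508.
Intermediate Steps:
1/((J - 2074)*E) - 1*46508 = 1/((34771 - 2074)*19675) - 1*46508 = (1/19675)/32697 - 46508 = (1/32697)*(1/19675) - 46508 = 1/643313475 - 46508 = -29919223095299/643313475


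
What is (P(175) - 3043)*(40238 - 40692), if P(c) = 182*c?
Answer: -13078378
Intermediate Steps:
(P(175) - 3043)*(40238 - 40692) = (182*175 - 3043)*(40238 - 40692) = (31850 - 3043)*(-454) = 28807*(-454) = -13078378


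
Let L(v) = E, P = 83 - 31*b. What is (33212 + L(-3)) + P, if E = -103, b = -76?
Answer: 35548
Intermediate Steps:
P = 2439 (P = 83 - 31*(-76) = 83 + 2356 = 2439)
L(v) = -103
(33212 + L(-3)) + P = (33212 - 103) + 2439 = 33109 + 2439 = 35548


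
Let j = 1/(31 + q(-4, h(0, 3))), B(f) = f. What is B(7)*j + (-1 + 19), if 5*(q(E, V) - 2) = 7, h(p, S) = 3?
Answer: 3131/172 ≈ 18.203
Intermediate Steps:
q(E, V) = 17/5 (q(E, V) = 2 + (1/5)*7 = 2 + 7/5 = 17/5)
j = 5/172 (j = 1/(31 + 17/5) = 1/(172/5) = 5/172 ≈ 0.029070)
B(7)*j + (-1 + 19) = 7*(5/172) + (-1 + 19) = 35/172 + 18 = 3131/172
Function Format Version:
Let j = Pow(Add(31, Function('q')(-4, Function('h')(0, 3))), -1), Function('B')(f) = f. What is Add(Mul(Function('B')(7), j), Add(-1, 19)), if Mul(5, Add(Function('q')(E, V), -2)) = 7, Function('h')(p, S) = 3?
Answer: Rational(3131, 172) ≈ 18.203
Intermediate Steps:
Function('q')(E, V) = Rational(17, 5) (Function('q')(E, V) = Add(2, Mul(Rational(1, 5), 7)) = Add(2, Rational(7, 5)) = Rational(17, 5))
j = Rational(5, 172) (j = Pow(Add(31, Rational(17, 5)), -1) = Pow(Rational(172, 5), -1) = Rational(5, 172) ≈ 0.029070)
Add(Mul(Function('B')(7), j), Add(-1, 19)) = Add(Mul(7, Rational(5, 172)), Add(-1, 19)) = Add(Rational(35, 172), 18) = Rational(3131, 172)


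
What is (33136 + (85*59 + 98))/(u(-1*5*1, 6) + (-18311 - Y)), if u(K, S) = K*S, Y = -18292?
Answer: -38249/49 ≈ -780.59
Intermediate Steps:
(33136 + (85*59 + 98))/(u(-1*5*1, 6) + (-18311 - Y)) = (33136 + (85*59 + 98))/((-1*5*1)*6 + (-18311 - 1*(-18292))) = (33136 + (5015 + 98))/(-5*1*6 + (-18311 + 18292)) = (33136 + 5113)/(-5*6 - 19) = 38249/(-30 - 19) = 38249/(-49) = 38249*(-1/49) = -38249/49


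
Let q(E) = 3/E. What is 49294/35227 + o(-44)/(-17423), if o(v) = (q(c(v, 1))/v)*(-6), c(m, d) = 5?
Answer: 94473112777/67513602310 ≈ 1.3993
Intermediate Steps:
o(v) = -18/(5*v) (o(v) = ((3/5)/v)*(-6) = ((3*(⅕))/v)*(-6) = (3/(5*v))*(-6) = -18/(5*v))
49294/35227 + o(-44)/(-17423) = 49294/35227 - 18/5/(-44)/(-17423) = 49294*(1/35227) - 18/5*(-1/44)*(-1/17423) = 49294/35227 + (9/110)*(-1/17423) = 49294/35227 - 9/1916530 = 94473112777/67513602310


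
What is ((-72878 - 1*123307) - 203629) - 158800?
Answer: -558614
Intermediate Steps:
((-72878 - 1*123307) - 203629) - 158800 = ((-72878 - 123307) - 203629) - 158800 = (-196185 - 203629) - 158800 = -399814 - 158800 = -558614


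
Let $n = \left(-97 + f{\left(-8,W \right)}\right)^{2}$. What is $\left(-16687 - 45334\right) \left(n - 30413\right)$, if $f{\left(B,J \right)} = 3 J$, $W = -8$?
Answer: $978195212$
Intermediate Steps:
$n = 14641$ ($n = \left(-97 + 3 \left(-8\right)\right)^{2} = \left(-97 - 24\right)^{2} = \left(-121\right)^{2} = 14641$)
$\left(-16687 - 45334\right) \left(n - 30413\right) = \left(-16687 - 45334\right) \left(14641 - 30413\right) = \left(-62021\right) \left(-15772\right) = 978195212$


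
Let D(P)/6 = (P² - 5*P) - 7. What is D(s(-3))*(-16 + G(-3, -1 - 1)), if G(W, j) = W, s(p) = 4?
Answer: 1254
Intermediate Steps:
D(P) = -42 - 30*P + 6*P² (D(P) = 6*((P² - 5*P) - 7) = 6*(-7 + P² - 5*P) = -42 - 30*P + 6*P²)
D(s(-3))*(-16 + G(-3, -1 - 1)) = (-42 - 30*4 + 6*4²)*(-16 - 3) = (-42 - 120 + 6*16)*(-19) = (-42 - 120 + 96)*(-19) = -66*(-19) = 1254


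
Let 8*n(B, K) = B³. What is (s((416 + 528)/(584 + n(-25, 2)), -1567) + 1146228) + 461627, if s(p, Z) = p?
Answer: 17610828263/10953 ≈ 1.6079e+6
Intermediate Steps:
n(B, K) = B³/8
(s((416 + 528)/(584 + n(-25, 2)), -1567) + 1146228) + 461627 = ((416 + 528)/(584 + (⅛)*(-25)³) + 1146228) + 461627 = (944/(584 + (⅛)*(-15625)) + 1146228) + 461627 = (944/(584 - 15625/8) + 1146228) + 461627 = (944/(-10953/8) + 1146228) + 461627 = (944*(-8/10953) + 1146228) + 461627 = (-7552/10953 + 1146228) + 461627 = 12554627732/10953 + 461627 = 17610828263/10953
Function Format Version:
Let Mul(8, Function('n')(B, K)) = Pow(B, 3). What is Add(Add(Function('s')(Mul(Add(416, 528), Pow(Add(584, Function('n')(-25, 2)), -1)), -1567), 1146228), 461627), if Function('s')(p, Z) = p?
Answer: Rational(17610828263, 10953) ≈ 1.6079e+6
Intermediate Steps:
Function('n')(B, K) = Mul(Rational(1, 8), Pow(B, 3))
Add(Add(Function('s')(Mul(Add(416, 528), Pow(Add(584, Function('n')(-25, 2)), -1)), -1567), 1146228), 461627) = Add(Add(Mul(Add(416, 528), Pow(Add(584, Mul(Rational(1, 8), Pow(-25, 3))), -1)), 1146228), 461627) = Add(Add(Mul(944, Pow(Add(584, Mul(Rational(1, 8), -15625)), -1)), 1146228), 461627) = Add(Add(Mul(944, Pow(Add(584, Rational(-15625, 8)), -1)), 1146228), 461627) = Add(Add(Mul(944, Pow(Rational(-10953, 8), -1)), 1146228), 461627) = Add(Add(Mul(944, Rational(-8, 10953)), 1146228), 461627) = Add(Add(Rational(-7552, 10953), 1146228), 461627) = Add(Rational(12554627732, 10953), 461627) = Rational(17610828263, 10953)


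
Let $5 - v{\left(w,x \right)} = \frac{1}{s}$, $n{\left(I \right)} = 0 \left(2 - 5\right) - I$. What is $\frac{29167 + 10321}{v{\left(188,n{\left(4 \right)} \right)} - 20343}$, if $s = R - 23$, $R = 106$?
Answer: $- \frac{3277504}{1688055} \approx -1.9416$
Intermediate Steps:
$n{\left(I \right)} = - I$ ($n{\left(I \right)} = 0 \left(-3\right) - I = 0 - I = - I$)
$s = 83$ ($s = 106 - 23 = 83$)
$v{\left(w,x \right)} = \frac{414}{83}$ ($v{\left(w,x \right)} = 5 - \frac{1}{83} = \frac{414}{83}$)
$\frac{29167 + 10321}{v{\left(188,n{\left(4 \right)} \right)} - 20343} = \frac{29167 + 10321}{\frac{414}{83} - 20343} = \frac{39488}{- \frac{1688055}{83}} = 39488 \left(- \frac{83}{1688055}\right) = - \frac{3277504}{1688055}$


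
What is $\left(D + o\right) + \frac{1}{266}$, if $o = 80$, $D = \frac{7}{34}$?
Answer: $\frac{181354}{2261} \approx 80.21$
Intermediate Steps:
$D = \frac{7}{34}$ ($D = 7 \cdot \frac{1}{34} = \frac{7}{34} \approx 0.20588$)
$\left(D + o\right) + \frac{1}{266} = \left(\frac{7}{34} + 80\right) + \frac{1}{266} = \frac{2727}{34} + \frac{1}{266} = \frac{181354}{2261}$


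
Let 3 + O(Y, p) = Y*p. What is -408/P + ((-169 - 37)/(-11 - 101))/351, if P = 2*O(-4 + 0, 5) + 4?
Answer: 191047/19656 ≈ 9.7195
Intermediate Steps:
O(Y, p) = -3 + Y*p
P = -42 (P = 2*(-3 + (-4 + 0)*5) + 4 = 2*(-3 - 4*5) + 4 = 2*(-3 - 20) + 4 = 2*(-23) + 4 = -46 + 4 = -42)
-408/P + ((-169 - 37)/(-11 - 101))/351 = -408/(-42) + ((-169 - 37)/(-11 - 101))/351 = -408*(-1/42) - 206/(-112)*(1/351) = 68/7 - 206*(-1/112)*(1/351) = 68/7 + (103/56)*(1/351) = 68/7 + 103/19656 = 191047/19656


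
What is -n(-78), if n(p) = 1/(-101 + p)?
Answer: 1/179 ≈ 0.0055866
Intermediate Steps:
-n(-78) = -1/(-101 - 78) = -1/(-179) = -1*(-1/179) = 1/179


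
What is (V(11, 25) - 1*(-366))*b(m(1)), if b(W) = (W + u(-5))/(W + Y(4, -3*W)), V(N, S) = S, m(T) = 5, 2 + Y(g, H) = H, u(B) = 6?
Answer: -4301/12 ≈ -358.42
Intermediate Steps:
Y(g, H) = -2 + H
b(W) = (6 + W)/(-2 - 2*W) (b(W) = (W + 6)/(W + (-2 - 3*W)) = (6 + W)/(-2 - 2*W))
(V(11, 25) - 1*(-366))*b(m(1)) = (25 - 1*(-366))*((-6 - 1*5)/(2*(1 + 5))) = (25 + 366)*((1/2)*(-6 - 5)/6) = 391*((1/2)*(1/6)*(-11)) = 391*(-11/12) = -4301/12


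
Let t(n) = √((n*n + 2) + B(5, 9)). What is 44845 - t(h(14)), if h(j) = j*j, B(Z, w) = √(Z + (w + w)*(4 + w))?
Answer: 44845 - √(38418 + √239) ≈ 44649.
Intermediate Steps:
B(Z, w) = √(Z + 2*w*(4 + w)) (B(Z, w) = √(Z + (2*w)*(4 + w)) = √(Z + 2*w*(4 + w)))
h(j) = j²
t(n) = √(2 + √239 + n²) (t(n) = √((n*n + 2) + √(5 + 2*9² + 8*9)) = √((n² + 2) + √(5 + 2*81 + 72)) = √((2 + n²) + √(5 + 162 + 72)) = √((2 + n²) + √239) = √(2 + √239 + n²))
44845 - t(h(14)) = 44845 - √(2 + √239 + (14²)²) = 44845 - √(2 + √239 + 196²) = 44845 - √(2 + √239 + 38416) = 44845 - √(38418 + √239)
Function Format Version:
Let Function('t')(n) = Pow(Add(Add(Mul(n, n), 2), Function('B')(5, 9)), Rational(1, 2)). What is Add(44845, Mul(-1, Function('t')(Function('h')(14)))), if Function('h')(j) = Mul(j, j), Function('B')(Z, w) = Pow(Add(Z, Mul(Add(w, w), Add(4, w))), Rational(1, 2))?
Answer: Add(44845, Mul(-1, Pow(Add(38418, Pow(239, Rational(1, 2))), Rational(1, 2)))) ≈ 44649.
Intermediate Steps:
Function('B')(Z, w) = Pow(Add(Z, Mul(2, w, Add(4, w))), Rational(1, 2)) (Function('B')(Z, w) = Pow(Add(Z, Mul(Mul(2, w), Add(4, w))), Rational(1, 2)) = Pow(Add(Z, Mul(2, w, Add(4, w))), Rational(1, 2)))
Function('h')(j) = Pow(j, 2)
Function('t')(n) = Pow(Add(2, Pow(239, Rational(1, 2)), Pow(n, 2)), Rational(1, 2)) (Function('t')(n) = Pow(Add(Add(Mul(n, n), 2), Pow(Add(5, Mul(2, Pow(9, 2)), Mul(8, 9)), Rational(1, 2))), Rational(1, 2)) = Pow(Add(Add(Pow(n, 2), 2), Pow(Add(5, Mul(2, 81), 72), Rational(1, 2))), Rational(1, 2)) = Pow(Add(Add(2, Pow(n, 2)), Pow(Add(5, 162, 72), Rational(1, 2))), Rational(1, 2)) = Pow(Add(Add(2, Pow(n, 2)), Pow(239, Rational(1, 2))), Rational(1, 2)) = Pow(Add(2, Pow(239, Rational(1, 2)), Pow(n, 2)), Rational(1, 2)))
Add(44845, Mul(-1, Function('t')(Function('h')(14)))) = Add(44845, Mul(-1, Pow(Add(2, Pow(239, Rational(1, 2)), Pow(Pow(14, 2), 2)), Rational(1, 2)))) = Add(44845, Mul(-1, Pow(Add(2, Pow(239, Rational(1, 2)), Pow(196, 2)), Rational(1, 2)))) = Add(44845, Mul(-1, Pow(Add(2, Pow(239, Rational(1, 2)), 38416), Rational(1, 2)))) = Add(44845, Mul(-1, Pow(Add(38418, Pow(239, Rational(1, 2))), Rational(1, 2))))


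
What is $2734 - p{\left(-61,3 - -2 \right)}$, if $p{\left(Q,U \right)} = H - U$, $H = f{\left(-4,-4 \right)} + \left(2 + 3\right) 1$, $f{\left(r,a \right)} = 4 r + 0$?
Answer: $2750$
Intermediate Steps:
$f{\left(r,a \right)} = 4 r$
$H = -11$ ($H = 4 \left(-4\right) + \left(2 + 3\right) 1 = -16 + 5 \cdot 1 = -16 + 5 = -11$)
$p{\left(Q,U \right)} = -11 - U$
$2734 - p{\left(-61,3 - -2 \right)} = 2734 - \left(-11 - \left(3 - -2\right)\right) = 2734 - \left(-11 - \left(3 + 2\right)\right) = 2734 - \left(-11 - 5\right) = 2734 - -16 = 2734 + 16 = 2750$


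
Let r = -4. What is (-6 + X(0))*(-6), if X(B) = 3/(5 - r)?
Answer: 34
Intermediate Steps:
X(B) = 1/3 (X(B) = 3/(5 - 1*(-4)) = 3/(5 + 4) = 3/9 = 3*(1/9) = 1/3)
(-6 + X(0))*(-6) = (-6 + 1/3)*(-6) = -17/3*(-6) = 34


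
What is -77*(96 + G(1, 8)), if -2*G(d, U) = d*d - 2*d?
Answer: -14861/2 ≈ -7430.5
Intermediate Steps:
G(d, U) = d - d²/2 (G(d, U) = -(d*d - 2*d)/2 = -(d² - 2*d)/2 = d - d²/2)
-77*(96 + G(1, 8)) = -77*(96 + (½)*1*(2 - 1*1)) = -77*(96 + (½)*1*(2 - 1)) = -77*(96 + (½)*1*1) = -77*(96 + ½) = -77*193/2 = -14861/2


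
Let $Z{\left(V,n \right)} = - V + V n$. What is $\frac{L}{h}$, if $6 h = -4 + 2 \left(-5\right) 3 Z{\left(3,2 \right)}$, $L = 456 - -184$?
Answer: $- \frac{1920}{47} \approx -40.851$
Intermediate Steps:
$L = 640$ ($L = 456 + 184 = 640$)
$h = - \frac{47}{3}$ ($h = \frac{-4 + 2 \left(-5\right) 3 \cdot 3 \left(-1 + 2\right)}{6} = \frac{-4 + \left(-10\right) 3 \cdot 3 \cdot 1}{6} = \frac{-4 - 90}{6} = \frac{1}{6} \left(-94\right) = - \frac{47}{3} \approx -15.667$)
$\frac{L}{h} = \frac{640}{- \frac{47}{3}} = 640 \left(- \frac{3}{47}\right) = - \frac{1920}{47}$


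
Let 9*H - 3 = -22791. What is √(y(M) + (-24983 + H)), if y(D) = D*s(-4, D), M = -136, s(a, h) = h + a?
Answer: 5*I*√339 ≈ 92.06*I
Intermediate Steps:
H = -2532 (H = ⅓ + (⅑)*(-22791) = ⅓ - 7597/3 = -2532)
s(a, h) = a + h
y(D) = D*(-4 + D)
√(y(M) + (-24983 + H)) = √(-136*(-4 - 136) + (-24983 - 2532)) = √(-136*(-140) - 27515) = √(19040 - 27515) = √(-8475) = 5*I*√339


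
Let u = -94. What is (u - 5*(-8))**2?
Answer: 2916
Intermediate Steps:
(u - 5*(-8))**2 = (-94 - 5*(-8))**2 = (-94 + 40)**2 = (-54)**2 = 2916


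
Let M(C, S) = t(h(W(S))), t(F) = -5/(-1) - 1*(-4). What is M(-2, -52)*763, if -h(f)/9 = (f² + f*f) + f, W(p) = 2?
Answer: 6867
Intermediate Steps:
h(f) = -18*f² - 9*f (h(f) = -9*((f² + f*f) + f) = -9*((f² + f²) + f) = -9*(2*f² + f) = -9*(f + 2*f²) = -18*f² - 9*f)
t(F) = 9 (t(F) = -5*(-1) + 4 = 5 + 4 = 9)
M(C, S) = 9
M(-2, -52)*763 = 9*763 = 6867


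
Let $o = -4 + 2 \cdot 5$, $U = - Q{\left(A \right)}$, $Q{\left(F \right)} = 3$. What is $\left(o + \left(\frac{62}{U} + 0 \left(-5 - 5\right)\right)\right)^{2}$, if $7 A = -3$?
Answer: $\frac{1936}{9} \approx 215.11$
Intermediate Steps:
$A = - \frac{3}{7}$ ($A = \frac{1}{7} \left(-3\right) = - \frac{3}{7} \approx -0.42857$)
$U = -3$ ($U = \left(-1\right) 3 = -3$)
$o = 6$ ($o = -4 + 10 = 6$)
$\left(o + \left(\frac{62}{U} + 0 \left(-5 - 5\right)\right)\right)^{2} = \left(6 + \left(\frac{62}{-3} + 0 \left(-5 - 5\right)\right)\right)^{2} = \left(6 + \left(62 \left(- \frac{1}{3}\right) + 0 \left(-10\right)\right)\right)^{2} = \left(6 + \left(- \frac{62}{3} + 0\right)\right)^{2} = \left(6 - \frac{62}{3}\right)^{2} = \left(- \frac{44}{3}\right)^{2} = \frac{1936}{9}$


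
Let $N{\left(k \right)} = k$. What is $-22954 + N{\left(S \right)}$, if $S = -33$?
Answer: $-22987$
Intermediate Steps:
$-22954 + N{\left(S \right)} = -22954 - 33 = -22987$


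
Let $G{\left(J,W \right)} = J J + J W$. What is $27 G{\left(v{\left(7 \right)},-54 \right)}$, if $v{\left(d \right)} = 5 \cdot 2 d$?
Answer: $30240$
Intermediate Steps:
$v{\left(d \right)} = 10 d$
$G{\left(J,W \right)} = J^{2} + J W$
$27 G{\left(v{\left(7 \right)},-54 \right)} = 27 \cdot 10 \cdot 7 \left(10 \cdot 7 - 54\right) = 27 \cdot 70 \left(70 - 54\right) = 27 \cdot 70 \cdot 16 = 27 \cdot 1120 = 30240$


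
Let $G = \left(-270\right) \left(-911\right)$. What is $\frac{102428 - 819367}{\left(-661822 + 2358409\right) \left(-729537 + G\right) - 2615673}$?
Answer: $\frac{716939}{820416101502} \approx 8.7387 \cdot 10^{-7}$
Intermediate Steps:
$G = 245970$
$\frac{102428 - 819367}{\left(-661822 + 2358409\right) \left(-729537 + G\right) - 2615673} = \frac{102428 - 819367}{\left(-661822 + 2358409\right) \left(-729537 + 245970\right) - 2615673} = - \frac{716939}{1696587 \left(-483567\right) - 2615673} = - \frac{716939}{-820413485829 - 2615673} = - \frac{716939}{-820416101502} = \left(-716939\right) \left(- \frac{1}{820416101502}\right) = \frac{716939}{820416101502}$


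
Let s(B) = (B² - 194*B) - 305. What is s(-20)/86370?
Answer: 265/5758 ≈ 0.046023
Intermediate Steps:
s(B) = -305 + B² - 194*B
s(-20)/86370 = (-305 + (-20)² - 194*(-20))/86370 = (-305 + 400 + 3880)*(1/86370) = 3975*(1/86370) = 265/5758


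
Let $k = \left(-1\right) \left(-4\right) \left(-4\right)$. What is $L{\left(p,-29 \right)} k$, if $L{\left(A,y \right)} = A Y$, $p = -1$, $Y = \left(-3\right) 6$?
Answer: $-288$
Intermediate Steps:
$Y = -18$
$k = -16$ ($k = 4 \left(-4\right) = -16$)
$L{\left(A,y \right)} = - 18 A$ ($L{\left(A,y \right)} = A \left(-18\right) = - 18 A$)
$L{\left(p,-29 \right)} k = \left(-18\right) \left(-1\right) \left(-16\right) = 18 \left(-16\right) = -288$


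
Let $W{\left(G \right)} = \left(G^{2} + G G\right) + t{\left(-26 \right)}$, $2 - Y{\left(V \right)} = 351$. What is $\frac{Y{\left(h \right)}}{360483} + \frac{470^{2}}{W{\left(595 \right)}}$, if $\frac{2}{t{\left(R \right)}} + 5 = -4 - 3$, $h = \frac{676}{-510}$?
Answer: $\frac{476301511849}{1531439568417} \approx 0.31102$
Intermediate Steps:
$h = - \frac{338}{255}$ ($h = 676 \left(- \frac{1}{510}\right) = - \frac{338}{255} \approx -1.3255$)
$Y{\left(V \right)} = -349$ ($Y{\left(V \right)} = 2 - 351 = -349$)
$t{\left(R \right)} = - \frac{1}{6}$ ($t{\left(R \right)} = \frac{2}{-5 - 7} = \frac{2}{-12} = 2 \left(- \frac{1}{12}\right) = - \frac{1}{6}$)
$W{\left(G \right)} = - \frac{1}{6} + 2 G^{2}$ ($W{\left(G \right)} = \left(G^{2} + G G\right) - \frac{1}{6} = \left(G^{2} + G^{2}\right) - \frac{1}{6} = 2 G^{2} - \frac{1}{6} = - \frac{1}{6} + 2 G^{2}$)
$\frac{Y{\left(h \right)}}{360483} + \frac{470^{2}}{W{\left(595 \right)}} = - \frac{349}{360483} + \frac{470^{2}}{- \frac{1}{6} + 2 \cdot 595^{2}} = \left(-349\right) \frac{1}{360483} + \frac{220900}{- \frac{1}{6} + 2 \cdot 354025} = - \frac{349}{360483} + \frac{220900}{- \frac{1}{6} + 708050} = - \frac{349}{360483} + \frac{220900}{\frac{4248299}{6}} = - \frac{349}{360483} + 220900 \cdot \frac{6}{4248299} = - \frac{349}{360483} + \frac{1325400}{4248299} = \frac{476301511849}{1531439568417}$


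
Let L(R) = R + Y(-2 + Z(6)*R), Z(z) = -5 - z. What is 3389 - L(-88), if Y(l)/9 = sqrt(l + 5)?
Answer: 3477 - 9*sqrt(971) ≈ 3196.6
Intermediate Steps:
Y(l) = 9*sqrt(5 + l) (Y(l) = 9*sqrt(l + 5) = 9*sqrt(5 + l))
L(R) = R + 9*sqrt(3 - 11*R) (L(R) = R + 9*sqrt(5 + (-2 + (-5 - 1*6)*R)) = R + 9*sqrt(5 + (-2 + (-5 - 6)*R)) = R + 9*sqrt(5 + (-2 - 11*R)) = R + 9*sqrt(3 - 11*R))
3389 - L(-88) = 3389 - (-88 + 9*sqrt(3 - 11*(-88))) = 3389 - (-88 + 9*sqrt(3 + 968)) = 3389 - (-88 + 9*sqrt(971)) = 3389 + (88 - 9*sqrt(971)) = 3477 - 9*sqrt(971)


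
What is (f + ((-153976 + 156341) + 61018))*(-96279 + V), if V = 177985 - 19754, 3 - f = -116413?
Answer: 11138907648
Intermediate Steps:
f = 116416 (f = 3 - 1*(-116413) = 3 + 116413 = 116416)
V = 158231
(f + ((-153976 + 156341) + 61018))*(-96279 + V) = (116416 + ((-153976 + 156341) + 61018))*(-96279 + 158231) = (116416 + (2365 + 61018))*61952 = (116416 + 63383)*61952 = 179799*61952 = 11138907648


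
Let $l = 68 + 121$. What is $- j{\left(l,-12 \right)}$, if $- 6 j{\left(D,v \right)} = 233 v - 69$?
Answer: $- \frac{955}{2} \approx -477.5$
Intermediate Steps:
$l = 189$
$j{\left(D,v \right)} = \frac{23}{2} - \frac{233 v}{6}$ ($j{\left(D,v \right)} = - \frac{233 v - 69}{6} = - \frac{-69 + 233 v}{6} = \frac{23}{2} - \frac{233 v}{6}$)
$- j{\left(l,-12 \right)} = - (\frac{23}{2} - -466) = - (\frac{23}{2} + 466) = \left(-1\right) \frac{955}{2} = - \frac{955}{2}$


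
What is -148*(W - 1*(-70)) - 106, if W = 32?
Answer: -15202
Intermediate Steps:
-148*(W - 1*(-70)) - 106 = -148*(32 - 1*(-70)) - 106 = -148*(32 + 70) - 106 = -148*102 - 106 = -15096 - 106 = -15202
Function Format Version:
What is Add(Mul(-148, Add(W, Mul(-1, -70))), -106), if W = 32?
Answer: -15202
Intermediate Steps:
Add(Mul(-148, Add(W, Mul(-1, -70))), -106) = Add(Mul(-148, Add(32, Mul(-1, -70))), -106) = Add(Mul(-148, Add(32, 70)), -106) = Add(Mul(-148, 102), -106) = Add(-15096, -106) = -15202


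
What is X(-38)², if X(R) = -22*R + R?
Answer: 636804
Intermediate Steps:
X(R) = -21*R
X(-38)² = (-21*(-38))² = 798² = 636804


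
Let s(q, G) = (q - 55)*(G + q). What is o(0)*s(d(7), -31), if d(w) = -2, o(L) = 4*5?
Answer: 37620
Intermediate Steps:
o(L) = 20
s(q, G) = (-55 + q)*(G + q)
o(0)*s(d(7), -31) = 20*((-2)**2 - 55*(-31) - 55*(-2) - 31*(-2)) = 20*(4 + 1705 + 110 + 62) = 20*1881 = 37620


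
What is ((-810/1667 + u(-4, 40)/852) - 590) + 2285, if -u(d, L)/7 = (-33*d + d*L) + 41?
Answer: 2406539563/1420284 ≈ 1694.4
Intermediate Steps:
u(d, L) = -287 + 231*d - 7*L*d (u(d, L) = -7*((-33*d + d*L) + 41) = -7*((-33*d + L*d) + 41) = -7*(41 - 33*d + L*d) = -287 + 231*d - 7*L*d)
((-810/1667 + u(-4, 40)/852) - 590) + 2285 = ((-810/1667 + (-287 + 231*(-4) - 7*40*(-4))/852) - 590) + 2285 = ((-810*1/1667 + (-287 - 924 + 1120)*(1/852)) - 590) + 2285 = ((-810/1667 - 91*1/852) - 590) + 2285 = ((-810/1667 - 91/852) - 590) + 2285 = (-841817/1420284 - 590) + 2285 = -838809377/1420284 + 2285 = 2406539563/1420284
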